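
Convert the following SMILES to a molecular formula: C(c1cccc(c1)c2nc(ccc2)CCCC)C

Heavy atoms from the SMILES: 17 C, 1 N.
Implicit hydrogens by atom environment:
  7 × C (aromatic): 1 H each → 7
  4 × C: 2 H each → 8
  4 × C (aromatic): no H
  2 × C: 3 H each → 6
  1 × N (aromatic): no H
  Total hydrogens = 21.
Molecular formula: C17H21N

C17H21N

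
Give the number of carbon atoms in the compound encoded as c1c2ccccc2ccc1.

The symbol for carbon appears 10 times in the SMILES. Lowercase c denotes aromatic carbon and counts toward C.

10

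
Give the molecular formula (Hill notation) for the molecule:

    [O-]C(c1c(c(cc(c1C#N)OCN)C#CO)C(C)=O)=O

C13H9N2O5-

Heavy atoms from the SMILES: 13 C, 2 N, 5 O.
Implicit hydrogens by atom environment:
  5 × C (aromatic): no H
  5 × C: no H
  3 × O: no H
  1 × C: 3 H
  1 × C: 2 H
  1 × C (aromatic): 1 H
  1 × N: 2 H
  1 × N: no H
  1 × O: 1 H
  1 × O (charge -1): no H
  Total hydrogens = 9.
Net charge -1.
Molecular formula: C13H9N2O5-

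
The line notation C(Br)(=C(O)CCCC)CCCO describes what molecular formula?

C9H17BrO2

Heavy atoms from the SMILES: 1 Br, 9 C, 2 O.
Implicit hydrogens by atom environment:
  6 × C: 2 H each → 12
  2 × C: no H
  2 × O: 1 H each → 2
  1 × Br: no H
  1 × C: 3 H
  Total hydrogens = 17.
Molecular formula: C9H17BrO2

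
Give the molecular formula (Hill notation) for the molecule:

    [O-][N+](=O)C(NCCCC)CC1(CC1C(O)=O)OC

Heavy atoms from the SMILES: 11 C, 2 N, 5 O.
Implicit hydrogens by atom environment:
  5 × C: 2 H each → 10
  3 × O: no H
  2 × C: 3 H each → 6
  2 × C: 1 H each → 2
  2 × C: no H
  1 × N: 1 H
  1 × N (charge +1): no H
  1 × O: 1 H
  1 × O (charge -1): no H
  Total hydrogens = 20.
Molecular formula: C11H20N2O5

C11H20N2O5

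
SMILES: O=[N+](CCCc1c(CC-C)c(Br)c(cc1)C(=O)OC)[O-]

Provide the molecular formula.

C14H18BrNO4

Heavy atoms from the SMILES: 1 Br, 14 C, 1 N, 4 O.
Implicit hydrogens by atom environment:
  5 × C: 2 H each → 10
  4 × C (aromatic): no H
  3 × O: no H
  2 × C: 3 H each → 6
  2 × C (aromatic): 1 H each → 2
  1 × Br: no H
  1 × C: no H
  1 × N (charge +1): no H
  1 × O (charge -1): no H
  Total hydrogens = 18.
Molecular formula: C14H18BrNO4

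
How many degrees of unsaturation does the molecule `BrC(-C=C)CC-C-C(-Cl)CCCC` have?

1

Molecular formula from the SMILES: C11H20BrCl.
DoU = (2C + 2 + N − H − X)/2 = (2·11 + 2 + 0 − 20 − 2)/2 = 2/2 = 1.
(Structurally: 0 ring(s) + 1 π bond(s) = 1.)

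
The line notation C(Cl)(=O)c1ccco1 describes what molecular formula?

Heavy atoms from the SMILES: 5 C, 1 Cl, 2 O.
Implicit hydrogens by atom environment:
  3 × C (aromatic): 1 H each → 3
  1 × C (aromatic): no H
  1 × C: no H
  1 × Cl: no H
  1 × O (aromatic): no H
  1 × O: no H
  Total hydrogens = 3.
Molecular formula: C5H3ClO2

C5H3ClO2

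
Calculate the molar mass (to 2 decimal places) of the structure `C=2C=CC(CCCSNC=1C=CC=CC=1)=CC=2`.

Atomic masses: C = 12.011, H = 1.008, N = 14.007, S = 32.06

Molecular formula: C15H17NS.
M = 15×12.011 + 17×1.008 + 1×14.007 + 1×32.06 = 243.37 g/mol.

243.37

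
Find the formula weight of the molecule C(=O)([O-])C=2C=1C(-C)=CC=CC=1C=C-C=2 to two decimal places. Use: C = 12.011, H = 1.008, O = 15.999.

Molecular formula: C12H9O2-.
M = 12×12.011 + 9×1.008 + 2×15.999 = 185.20 g/mol.

185.20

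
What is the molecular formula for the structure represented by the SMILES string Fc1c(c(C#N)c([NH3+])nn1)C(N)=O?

Heavy atoms from the SMILES: 6 C, 1 F, 5 N, 1 O.
Implicit hydrogens by atom environment:
  4 × C (aromatic): no H
  2 × C: no H
  2 × N (aromatic): no H
  1 × F: no H
  1 × N (charge +1): 3 H
  1 × N: 2 H
  1 × N: no H
  1 × O: no H
  Total hydrogens = 5.
Net charge +1.
Molecular formula: C6H5FN5O+

C6H5FN5O+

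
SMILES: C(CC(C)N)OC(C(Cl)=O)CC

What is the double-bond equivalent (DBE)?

Molecular formula from the SMILES: C8H16ClNO2.
DoU = (2C + 2 + N − H − X)/2 = (2·8 + 2 + 1 − 16 − 1)/2 = 2/2 = 1.
(Structurally: 0 ring(s) + 1 π bond(s) = 1.)

1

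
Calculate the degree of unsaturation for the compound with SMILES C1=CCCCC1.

Molecular formula from the SMILES: C6H10.
DoU = (2C + 2 + N − H − X)/2 = (2·6 + 2 + 0 − 10 − 0)/2 = 4/2 = 2.
(Structurally: 1 ring(s) + 1 π bond(s) = 2.)

2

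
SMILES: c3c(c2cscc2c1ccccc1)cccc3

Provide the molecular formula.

C16H12S

Heavy atoms from the SMILES: 16 C, 1 S.
Implicit hydrogens by atom environment:
  12 × C (aromatic): 1 H each → 12
  4 × C (aromatic): no H
  1 × S (aromatic): no H
  Total hydrogens = 12.
Molecular formula: C16H12S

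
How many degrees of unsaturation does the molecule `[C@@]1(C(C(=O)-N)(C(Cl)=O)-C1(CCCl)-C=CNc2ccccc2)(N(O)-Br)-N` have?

8

Molecular formula from the SMILES: C15H17BrCl2N4O3.
DoU = (2C + 2 + N − H − X)/2 = (2·15 + 2 + 4 − 17 − 3)/2 = 16/2 = 8.
(Structurally: 2 ring(s) + 6 π bond(s) = 8.)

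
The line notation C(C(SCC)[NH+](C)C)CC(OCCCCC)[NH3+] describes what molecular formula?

Heavy atoms from the SMILES: 13 C, 2 N, 1 O, 1 S.
Implicit hydrogens by atom environment:
  7 × C: 2 H each → 14
  4 × C: 3 H each → 12
  2 × C: 1 H each → 2
  1 × N (charge +1): 3 H
  1 × N (charge +1): 1 H
  1 × O: no H
  1 × S: no H
  Total hydrogens = 32.
Net charge +2.
Molecular formula: [C13H32N2OS]2+

[C13H32N2OS]2+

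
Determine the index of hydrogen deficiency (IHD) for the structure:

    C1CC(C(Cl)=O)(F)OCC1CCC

2

Molecular formula from the SMILES: C9H14ClFO2.
DoU = (2C + 2 + N − H − X)/2 = (2·9 + 2 + 0 − 14 − 2)/2 = 4/2 = 2.
(Structurally: 1 ring(s) + 1 π bond(s) = 2.)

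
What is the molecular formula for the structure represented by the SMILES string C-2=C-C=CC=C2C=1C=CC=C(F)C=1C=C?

Heavy atoms from the SMILES: 14 C, 1 F.
Implicit hydrogens by atom environment:
  8 × C (aromatic): 1 H each → 8
  4 × C (aromatic): no H
  1 × C: 2 H
  1 × C: 1 H
  1 × F: no H
  Total hydrogens = 11.
Molecular formula: C14H11F

C14H11F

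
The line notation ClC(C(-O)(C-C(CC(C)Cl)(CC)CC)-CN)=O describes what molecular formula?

Heavy atoms from the SMILES: 12 C, 2 Cl, 1 N, 2 O.
Implicit hydrogens by atom environment:
  5 × C: 2 H each → 10
  3 × C: 3 H each → 9
  3 × C: no H
  2 × Cl: no H
  1 × C: 1 H
  1 × N: 2 H
  1 × O: 1 H
  1 × O: no H
  Total hydrogens = 23.
Molecular formula: C12H23Cl2NO2

C12H23Cl2NO2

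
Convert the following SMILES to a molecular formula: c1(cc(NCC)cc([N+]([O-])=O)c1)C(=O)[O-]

C9H9N2O4-

Heavy atoms from the SMILES: 9 C, 2 N, 4 O.
Implicit hydrogens by atom environment:
  3 × C (aromatic): 1 H each → 3
  3 × C (aromatic): no H
  2 × O: no H
  2 × O (charge -1): no H
  1 × C: 3 H
  1 × C: 2 H
  1 × C: no H
  1 × N: 1 H
  1 × N (charge +1): no H
  Total hydrogens = 9.
Net charge -1.
Molecular formula: C9H9N2O4-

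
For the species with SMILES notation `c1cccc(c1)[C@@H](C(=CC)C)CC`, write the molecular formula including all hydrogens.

C13H18

Heavy atoms from the SMILES: 13 C.
Implicit hydrogens by atom environment:
  5 × C (aromatic): 1 H each → 5
  3 × C: 3 H each → 9
  2 × C: 1 H each → 2
  1 × C: 2 H
  1 × C: no H
  1 × C (aromatic): no H
  Total hydrogens = 18.
Molecular formula: C13H18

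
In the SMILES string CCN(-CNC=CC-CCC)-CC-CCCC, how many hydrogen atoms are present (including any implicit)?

32

Hydrogens are implicit in SMILES; fill each atom to its normal valence:
  10 × C: 2 H each → 20
  3 × C: 3 H each → 9
  2 × C: 1 H each → 2
  1 × N: 1 H
  1 × N: no H
  Total hydrogens = 32.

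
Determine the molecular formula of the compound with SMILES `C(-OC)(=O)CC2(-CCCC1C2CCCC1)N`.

C13H23NO2

Heavy atoms from the SMILES: 13 C, 1 N, 2 O.
Implicit hydrogens by atom environment:
  8 × C: 2 H each → 16
  2 × C: 1 H each → 2
  2 × C: no H
  2 × O: no H
  1 × C: 3 H
  1 × N: 2 H
  Total hydrogens = 23.
Molecular formula: C13H23NO2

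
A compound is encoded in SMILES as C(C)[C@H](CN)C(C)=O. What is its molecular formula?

C6H13NO

Heavy atoms from the SMILES: 6 C, 1 N, 1 O.
Implicit hydrogens by atom environment:
  2 × C: 3 H each → 6
  2 × C: 2 H each → 4
  1 × C: 1 H
  1 × C: no H
  1 × N: 2 H
  1 × O: no H
  Total hydrogens = 13.
Molecular formula: C6H13NO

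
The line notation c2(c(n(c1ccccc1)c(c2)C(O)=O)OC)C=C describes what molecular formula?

C14H13NO3

Heavy atoms from the SMILES: 14 C, 1 N, 3 O.
Implicit hydrogens by atom environment:
  6 × C (aromatic): 1 H each → 6
  4 × C (aromatic): no H
  2 × O: no H
  1 × C: 3 H
  1 × C: 2 H
  1 × C: 1 H
  1 × C: no H
  1 × N (aromatic): no H
  1 × O: 1 H
  Total hydrogens = 13.
Molecular formula: C14H13NO3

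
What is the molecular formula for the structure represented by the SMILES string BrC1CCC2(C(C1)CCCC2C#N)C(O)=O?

Heavy atoms from the SMILES: 1 Br, 12 C, 1 N, 2 O.
Implicit hydrogens by atom environment:
  6 × C: 2 H each → 12
  3 × C: 1 H each → 3
  3 × C: no H
  1 × Br: no H
  1 × N: no H
  1 × O: 1 H
  1 × O: no H
  Total hydrogens = 16.
Molecular formula: C12H16BrNO2

C12H16BrNO2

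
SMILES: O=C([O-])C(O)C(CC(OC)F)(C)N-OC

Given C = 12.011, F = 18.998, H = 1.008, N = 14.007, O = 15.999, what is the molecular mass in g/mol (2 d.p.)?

224.21

Molecular formula: C8H15FNO5-.
M = 8×12.011 + 1×18.998 + 15×1.008 + 1×14.007 + 5×15.999 = 224.21 g/mol.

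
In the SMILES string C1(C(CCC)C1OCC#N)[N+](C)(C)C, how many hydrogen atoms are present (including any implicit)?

21

Hydrogens are implicit in SMILES; fill each atom to its normal valence:
  4 × C: 3 H each → 12
  3 × C: 2 H each → 6
  3 × C: 1 H each → 3
  1 × C: no H
  1 × N: no H
  1 × N (charge +1): no H
  1 × O: no H
  Total hydrogens = 21.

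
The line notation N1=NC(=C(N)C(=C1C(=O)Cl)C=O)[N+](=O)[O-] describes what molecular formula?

C6H3ClN4O4

Heavy atoms from the SMILES: 6 C, 1 Cl, 4 N, 4 O.
Implicit hydrogens by atom environment:
  4 × C (aromatic): no H
  3 × O: no H
  2 × N (aromatic): no H
  1 × C: 1 H
  1 × C: no H
  1 × Cl: no H
  1 × N: 2 H
  1 × N (charge +1): no H
  1 × O (charge -1): no H
  Total hydrogens = 3.
Molecular formula: C6H3ClN4O4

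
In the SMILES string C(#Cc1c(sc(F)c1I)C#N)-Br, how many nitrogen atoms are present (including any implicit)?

The symbol for nitrogen appears 1 time in the SMILES.

1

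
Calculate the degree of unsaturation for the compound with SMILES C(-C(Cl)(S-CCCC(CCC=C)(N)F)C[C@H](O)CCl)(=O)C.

2

Molecular formula from the SMILES: C14H24Cl2FNO2S.
DoU = (2C + 2 + N − H − X)/2 = (2·14 + 2 + 1 − 24 − 3)/2 = 4/2 = 2.
(Structurally: 0 ring(s) + 2 π bond(s) = 2.)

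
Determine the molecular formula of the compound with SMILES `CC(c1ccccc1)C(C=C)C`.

Heavy atoms from the SMILES: 12 C.
Implicit hydrogens by atom environment:
  5 × C (aromatic): 1 H each → 5
  3 × C: 1 H each → 3
  2 × C: 3 H each → 6
  1 × C: 2 H
  1 × C (aromatic): no H
  Total hydrogens = 16.
Molecular formula: C12H16

C12H16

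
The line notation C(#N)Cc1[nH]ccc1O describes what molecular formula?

Heavy atoms from the SMILES: 6 C, 2 N, 1 O.
Implicit hydrogens by atom environment:
  2 × C (aromatic): 1 H each → 2
  2 × C (aromatic): no H
  1 × C: 2 H
  1 × C: no H
  1 × N (aromatic): 1 H
  1 × N: no H
  1 × O: 1 H
  Total hydrogens = 6.
Molecular formula: C6H6N2O

C6H6N2O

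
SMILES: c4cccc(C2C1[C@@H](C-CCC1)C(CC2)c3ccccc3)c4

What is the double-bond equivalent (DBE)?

Molecular formula from the SMILES: C22H26.
DoU = (2C + 2 + N − H − X)/2 = (2·22 + 2 + 0 − 26 − 0)/2 = 20/2 = 10.
(Structurally: 4 ring(s) + 6 π bond(s) = 10.)

10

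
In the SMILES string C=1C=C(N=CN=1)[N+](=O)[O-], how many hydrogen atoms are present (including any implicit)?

3

Hydrogens are implicit in SMILES; fill each atom to its normal valence:
  3 × C (aromatic): 1 H each → 3
  2 × N (aromatic): no H
  1 × C (aromatic): no H
  1 × N (charge +1): no H
  1 × O: no H
  1 × O (charge -1): no H
  Total hydrogens = 3.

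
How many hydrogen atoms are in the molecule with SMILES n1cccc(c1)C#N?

Hydrogens are implicit in SMILES; fill each atom to its normal valence:
  4 × C (aromatic): 1 H each → 4
  1 × C (aromatic): no H
  1 × C: no H
  1 × N (aromatic): no H
  1 × N: no H
  Total hydrogens = 4.

4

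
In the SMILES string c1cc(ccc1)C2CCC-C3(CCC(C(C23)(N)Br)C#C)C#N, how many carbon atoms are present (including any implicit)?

19

The symbol for carbon appears 19 times in the SMILES. Lowercase c denotes aromatic carbon and counts toward C.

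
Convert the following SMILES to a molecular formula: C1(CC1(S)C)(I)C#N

C5H6INS

Heavy atoms from the SMILES: 5 C, 1 I, 1 N, 1 S.
Implicit hydrogens by atom environment:
  3 × C: no H
  1 × C: 3 H
  1 × C: 2 H
  1 × I: no H
  1 × N: no H
  1 × S: 1 H
  Total hydrogens = 6.
Molecular formula: C5H6INS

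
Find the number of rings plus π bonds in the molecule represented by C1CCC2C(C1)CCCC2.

2

Molecular formula from the SMILES: C10H18.
DoU = (2C + 2 + N − H − X)/2 = (2·10 + 2 + 0 − 18 − 0)/2 = 4/2 = 2.
(Structurally: 2 ring(s) + 0 π bond(s) = 2.)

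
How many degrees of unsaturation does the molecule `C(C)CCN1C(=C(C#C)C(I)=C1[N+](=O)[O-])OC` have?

6

Molecular formula from the SMILES: C11H13IN2O3.
DoU = (2C + 2 + N − H − X)/2 = (2·11 + 2 + 2 − 13 − 1)/2 = 12/2 = 6.
(Structurally: 1 ring(s) + 5 π bond(s) = 6.)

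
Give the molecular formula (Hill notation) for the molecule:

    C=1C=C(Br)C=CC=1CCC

Heavy atoms from the SMILES: 1 Br, 9 C.
Implicit hydrogens by atom environment:
  4 × C (aromatic): 1 H each → 4
  2 × C: 2 H each → 4
  2 × C (aromatic): no H
  1 × Br: no H
  1 × C: 3 H
  Total hydrogens = 11.
Molecular formula: C9H11Br

C9H11Br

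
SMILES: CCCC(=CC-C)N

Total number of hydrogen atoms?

15

Hydrogens are implicit in SMILES; fill each atom to its normal valence:
  3 × C: 2 H each → 6
  2 × C: 3 H each → 6
  1 × C: 1 H
  1 × C: no H
  1 × N: 2 H
  Total hydrogens = 15.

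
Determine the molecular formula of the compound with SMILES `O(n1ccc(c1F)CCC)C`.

Heavy atoms from the SMILES: 8 C, 1 F, 1 N, 1 O.
Implicit hydrogens by atom environment:
  2 × C: 3 H each → 6
  2 × C: 2 H each → 4
  2 × C (aromatic): 1 H each → 2
  2 × C (aromatic): no H
  1 × F: no H
  1 × N (aromatic): no H
  1 × O: no H
  Total hydrogens = 12.
Molecular formula: C8H12FNO

C8H12FNO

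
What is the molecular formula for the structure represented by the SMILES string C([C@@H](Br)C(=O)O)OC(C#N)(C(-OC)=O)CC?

Heavy atoms from the SMILES: 1 Br, 9 C, 1 N, 5 O.
Implicit hydrogens by atom environment:
  4 × C: no H
  4 × O: no H
  2 × C: 3 H each → 6
  2 × C: 2 H each → 4
  1 × Br: no H
  1 × C: 1 H
  1 × N: no H
  1 × O: 1 H
  Total hydrogens = 12.
Molecular formula: C9H12BrNO5

C9H12BrNO5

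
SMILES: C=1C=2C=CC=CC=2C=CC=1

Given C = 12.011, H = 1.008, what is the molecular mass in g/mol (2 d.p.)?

128.17

Molecular formula: C10H8.
M = 10×12.011 + 8×1.008 = 128.17 g/mol.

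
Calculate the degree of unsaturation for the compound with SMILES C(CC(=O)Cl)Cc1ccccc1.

Molecular formula from the SMILES: C10H11ClO.
DoU = (2C + 2 + N − H − X)/2 = (2·10 + 2 + 0 − 11 − 1)/2 = 10/2 = 5.
(Structurally: 1 ring(s) + 4 π bond(s) = 5.)

5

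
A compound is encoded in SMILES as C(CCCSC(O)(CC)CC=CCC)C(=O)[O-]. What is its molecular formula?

Heavy atoms from the SMILES: 13 C, 3 O, 1 S.
Implicit hydrogens by atom environment:
  7 × C: 2 H each → 14
  2 × C: 3 H each → 6
  2 × C: 1 H each → 2
  2 × C: no H
  1 × O: 1 H
  1 × O: no H
  1 × O (charge -1): no H
  1 × S: no H
  Total hydrogens = 23.
Net charge -1.
Molecular formula: C13H23O3S-

C13H23O3S-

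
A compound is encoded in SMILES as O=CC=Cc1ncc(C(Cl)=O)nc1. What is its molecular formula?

C8H5ClN2O2

Heavy atoms from the SMILES: 8 C, 1 Cl, 2 N, 2 O.
Implicit hydrogens by atom environment:
  3 × C: 1 H each → 3
  2 × C (aromatic): 1 H each → 2
  2 × C (aromatic): no H
  2 × N (aromatic): no H
  2 × O: no H
  1 × C: no H
  1 × Cl: no H
  Total hydrogens = 5.
Molecular formula: C8H5ClN2O2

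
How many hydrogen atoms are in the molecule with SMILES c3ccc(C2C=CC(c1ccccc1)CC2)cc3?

Hydrogens are implicit in SMILES; fill each atom to its normal valence:
  10 × C (aromatic): 1 H each → 10
  4 × C: 1 H each → 4
  2 × C: 2 H each → 4
  2 × C (aromatic): no H
  Total hydrogens = 18.

18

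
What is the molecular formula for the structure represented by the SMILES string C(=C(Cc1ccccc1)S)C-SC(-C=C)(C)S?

Heavy atoms from the SMILES: 14 C, 3 S.
Implicit hydrogens by atom environment:
  5 × C (aromatic): 1 H each → 5
  3 × C: 2 H each → 6
  2 × C: 1 H each → 2
  2 × C: no H
  2 × S: 1 H each → 2
  1 × C: 3 H
  1 × C (aromatic): no H
  1 × S: no H
  Total hydrogens = 18.
Molecular formula: C14H18S3

C14H18S3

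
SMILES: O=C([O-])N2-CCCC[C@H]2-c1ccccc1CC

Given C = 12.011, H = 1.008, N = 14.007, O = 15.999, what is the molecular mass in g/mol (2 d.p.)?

232.30

Molecular formula: C14H18NO2-.
M = 14×12.011 + 18×1.008 + 1×14.007 + 2×15.999 = 232.30 g/mol.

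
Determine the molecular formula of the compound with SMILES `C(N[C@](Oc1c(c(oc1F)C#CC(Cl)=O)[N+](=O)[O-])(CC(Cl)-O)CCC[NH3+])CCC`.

C17H23Cl2FN3O6+

Heavy atoms from the SMILES: 17 C, 2 Cl, 1 F, 3 N, 6 O.
Implicit hydrogens by atom environment:
  7 × C: 2 H each → 14
  4 × C (aromatic): no H
  4 × C: no H
  3 × O: no H
  2 × Cl: no H
  1 × C: 3 H
  1 × C: 1 H
  1 × F: no H
  1 × N (charge +1): 3 H
  1 × N: 1 H
  1 × N (charge +1): no H
  1 × O: 1 H
  1 × O (aromatic): no H
  1 × O (charge -1): no H
  Total hydrogens = 23.
Net charge +1.
Molecular formula: C17H23Cl2FN3O6+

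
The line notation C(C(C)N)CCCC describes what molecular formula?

C7H17N

Heavy atoms from the SMILES: 7 C, 1 N.
Implicit hydrogens by atom environment:
  4 × C: 2 H each → 8
  2 × C: 3 H each → 6
  1 × C: 1 H
  1 × N: 2 H
  Total hydrogens = 17.
Molecular formula: C7H17N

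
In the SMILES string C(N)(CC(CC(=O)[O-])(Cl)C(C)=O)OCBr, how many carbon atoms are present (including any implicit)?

8

The symbol for carbon appears 8 times in the SMILES. (Cl is a single chlorine, not C + l.)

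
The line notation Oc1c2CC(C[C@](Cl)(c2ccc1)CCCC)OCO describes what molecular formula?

C15H21ClO3

Heavy atoms from the SMILES: 15 C, 1 Cl, 3 O.
Implicit hydrogens by atom environment:
  6 × C: 2 H each → 12
  3 × C (aromatic): 1 H each → 3
  3 × C (aromatic): no H
  2 × O: 1 H each → 2
  1 × C: 3 H
  1 × C: 1 H
  1 × C: no H
  1 × Cl: no H
  1 × O: no H
  Total hydrogens = 21.
Molecular formula: C15H21ClO3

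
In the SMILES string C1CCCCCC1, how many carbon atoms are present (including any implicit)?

The symbol for carbon appears 7 times in the SMILES.

7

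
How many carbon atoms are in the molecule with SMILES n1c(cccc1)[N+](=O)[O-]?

The symbol for carbon appears 5 times in the SMILES. Lowercase c denotes aromatic carbon and counts toward C.

5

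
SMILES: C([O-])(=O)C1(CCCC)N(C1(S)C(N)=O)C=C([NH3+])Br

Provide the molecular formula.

C10H16BrN3O3S

Heavy atoms from the SMILES: 1 Br, 10 C, 3 N, 3 O, 1 S.
Implicit hydrogens by atom environment:
  5 × C: no H
  3 × C: 2 H each → 6
  2 × O: no H
  1 × Br: no H
  1 × C: 3 H
  1 × C: 1 H
  1 × N (charge +1): 3 H
  1 × N: 2 H
  1 × N: no H
  1 × O (charge -1): no H
  1 × S: 1 H
  Total hydrogens = 16.
Molecular formula: C10H16BrN3O3S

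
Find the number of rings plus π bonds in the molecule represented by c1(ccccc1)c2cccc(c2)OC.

Molecular formula from the SMILES: C13H12O.
DoU = (2C + 2 + N − H − X)/2 = (2·13 + 2 + 0 − 12 − 0)/2 = 16/2 = 8.
(Structurally: 2 ring(s) + 6 π bond(s) = 8.)

8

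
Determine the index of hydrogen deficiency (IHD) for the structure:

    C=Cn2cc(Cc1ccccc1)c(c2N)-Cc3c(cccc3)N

12

Molecular formula from the SMILES: C20H21N3.
DoU = (2C + 2 + N − H − X)/2 = (2·20 + 2 + 3 − 21 − 0)/2 = 24/2 = 12.
(Structurally: 3 ring(s) + 9 π bond(s) = 12.)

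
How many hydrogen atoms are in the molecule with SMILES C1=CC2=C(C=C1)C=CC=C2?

8

Hydrogens are implicit in SMILES; fill each atom to its normal valence:
  8 × C (aromatic): 1 H each → 8
  2 × C (aromatic): no H
  Total hydrogens = 8.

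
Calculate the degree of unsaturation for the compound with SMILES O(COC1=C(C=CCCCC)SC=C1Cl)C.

Molecular formula from the SMILES: C12H17ClO2S.
DoU = (2C + 2 + N − H − X)/2 = (2·12 + 2 + 0 − 17 − 1)/2 = 8/2 = 4.
(Structurally: 1 ring(s) + 3 π bond(s) = 4.)

4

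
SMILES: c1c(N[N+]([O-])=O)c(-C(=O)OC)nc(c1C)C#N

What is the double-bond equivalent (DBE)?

8

Molecular formula from the SMILES: C9H8N4O4.
DoU = (2C + 2 + N − H − X)/2 = (2·9 + 2 + 4 − 8 − 0)/2 = 16/2 = 8.
(Structurally: 1 ring(s) + 7 π bond(s) = 8.)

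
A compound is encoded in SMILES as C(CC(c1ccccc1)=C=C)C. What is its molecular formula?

Heavy atoms from the SMILES: 12 C.
Implicit hydrogens by atom environment:
  5 × C (aromatic): 1 H each → 5
  3 × C: 2 H each → 6
  2 × C: no H
  1 × C: 3 H
  1 × C (aromatic): no H
  Total hydrogens = 14.
Molecular formula: C12H14

C12H14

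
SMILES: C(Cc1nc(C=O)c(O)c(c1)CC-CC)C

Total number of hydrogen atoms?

19

Hydrogens are implicit in SMILES; fill each atom to its normal valence:
  5 × C: 2 H each → 10
  4 × C (aromatic): no H
  2 × C: 3 H each → 6
  1 × C (aromatic): 1 H
  1 × C: 1 H
  1 × N (aromatic): no H
  1 × O: 1 H
  1 × O: no H
  Total hydrogens = 19.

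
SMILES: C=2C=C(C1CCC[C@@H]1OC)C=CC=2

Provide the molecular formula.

Heavy atoms from the SMILES: 12 C, 1 O.
Implicit hydrogens by atom environment:
  5 × C (aromatic): 1 H each → 5
  3 × C: 2 H each → 6
  2 × C: 1 H each → 2
  1 × C: 3 H
  1 × C (aromatic): no H
  1 × O: no H
  Total hydrogens = 16.
Molecular formula: C12H16O

C12H16O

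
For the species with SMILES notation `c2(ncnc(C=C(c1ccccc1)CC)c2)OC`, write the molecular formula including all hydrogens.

Heavy atoms from the SMILES: 15 C, 2 N, 1 O.
Implicit hydrogens by atom environment:
  7 × C (aromatic): 1 H each → 7
  3 × C (aromatic): no H
  2 × C: 3 H each → 6
  2 × N (aromatic): no H
  1 × C: 2 H
  1 × C: 1 H
  1 × C: no H
  1 × O: no H
  Total hydrogens = 16.
Molecular formula: C15H16N2O

C15H16N2O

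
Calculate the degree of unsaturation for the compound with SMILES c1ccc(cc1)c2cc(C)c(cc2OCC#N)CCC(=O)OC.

11

Molecular formula from the SMILES: C19H19NO3.
DoU = (2C + 2 + N − H − X)/2 = (2·19 + 2 + 1 − 19 − 0)/2 = 22/2 = 11.
(Structurally: 2 ring(s) + 9 π bond(s) = 11.)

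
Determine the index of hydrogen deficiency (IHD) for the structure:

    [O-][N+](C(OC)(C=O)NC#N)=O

4

Molecular formula from the SMILES: C4H5N3O4.
DoU = (2C + 2 + N − H − X)/2 = (2·4 + 2 + 3 − 5 − 0)/2 = 8/2 = 4.
(Structurally: 0 ring(s) + 4 π bond(s) = 4.)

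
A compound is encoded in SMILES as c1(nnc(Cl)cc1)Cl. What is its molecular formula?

C4H2Cl2N2

Heavy atoms from the SMILES: 4 C, 2 Cl, 2 N.
Implicit hydrogens by atom environment:
  2 × C (aromatic): 1 H each → 2
  2 × C (aromatic): no H
  2 × Cl: no H
  2 × N (aromatic): no H
  Total hydrogens = 2.
Molecular formula: C4H2Cl2N2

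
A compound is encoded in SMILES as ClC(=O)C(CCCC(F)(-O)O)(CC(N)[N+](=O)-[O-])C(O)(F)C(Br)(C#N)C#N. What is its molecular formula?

Heavy atoms from the SMILES: 1 Br, 12 C, 1 Cl, 2 F, 4 N, 6 O.
Implicit hydrogens by atom environment:
  7 × C: no H
  4 × C: 2 H each → 8
  3 × O: 1 H each → 3
  2 × F: no H
  2 × N: no H
  2 × O: no H
  1 × Br: no H
  1 × C: 1 H
  1 × Cl: no H
  1 × N: 2 H
  1 × N (charge +1): no H
  1 × O (charge -1): no H
  Total hydrogens = 14.
Molecular formula: C12H14BrClF2N4O6

C12H14BrClF2N4O6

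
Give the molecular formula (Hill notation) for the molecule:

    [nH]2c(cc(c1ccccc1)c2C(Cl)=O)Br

C11H7BrClNO

Heavy atoms from the SMILES: 1 Br, 11 C, 1 Cl, 1 N, 1 O.
Implicit hydrogens by atom environment:
  6 × C (aromatic): 1 H each → 6
  4 × C (aromatic): no H
  1 × Br: no H
  1 × C: no H
  1 × Cl: no H
  1 × N (aromatic): 1 H
  1 × O: no H
  Total hydrogens = 7.
Molecular formula: C11H7BrClNO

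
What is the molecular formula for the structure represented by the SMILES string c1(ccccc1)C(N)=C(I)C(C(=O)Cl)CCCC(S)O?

C14H17ClINO2S

Heavy atoms from the SMILES: 14 C, 1 Cl, 1 I, 1 N, 2 O, 1 S.
Implicit hydrogens by atom environment:
  5 × C (aromatic): 1 H each → 5
  3 × C: 2 H each → 6
  3 × C: no H
  2 × C: 1 H each → 2
  1 × C (aromatic): no H
  1 × Cl: no H
  1 × I: no H
  1 × N: 2 H
  1 × O: 1 H
  1 × O: no H
  1 × S: 1 H
  Total hydrogens = 17.
Molecular formula: C14H17ClINO2S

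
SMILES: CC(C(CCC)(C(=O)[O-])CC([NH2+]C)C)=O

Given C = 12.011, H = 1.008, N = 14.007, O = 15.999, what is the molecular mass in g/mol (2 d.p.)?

Molecular formula: C11H21NO3.
M = 11×12.011 + 21×1.008 + 1×14.007 + 3×15.999 = 215.29 g/mol.

215.29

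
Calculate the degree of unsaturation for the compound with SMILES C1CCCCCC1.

Molecular formula from the SMILES: C7H14.
DoU = (2C + 2 + N − H − X)/2 = (2·7 + 2 + 0 − 14 − 0)/2 = 2/2 = 1.
(Structurally: 1 ring(s) + 0 π bond(s) = 1.)

1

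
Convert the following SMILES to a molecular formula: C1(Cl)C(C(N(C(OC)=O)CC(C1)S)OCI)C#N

Heavy atoms from the SMILES: 10 C, 1 Cl, 1 I, 2 N, 3 O, 1 S.
Implicit hydrogens by atom environment:
  4 × C: 1 H each → 4
  3 × C: 2 H each → 6
  3 × O: no H
  2 × C: no H
  2 × N: no H
  1 × C: 3 H
  1 × Cl: no H
  1 × I: no H
  1 × S: 1 H
  Total hydrogens = 14.
Molecular formula: C10H14ClIN2O3S

C10H14ClIN2O3S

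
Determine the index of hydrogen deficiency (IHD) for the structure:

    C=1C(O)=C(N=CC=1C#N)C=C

7

Molecular formula from the SMILES: C8H6N2O.
DoU = (2C + 2 + N − H − X)/2 = (2·8 + 2 + 2 − 6 − 0)/2 = 14/2 = 7.
(Structurally: 1 ring(s) + 6 π bond(s) = 7.)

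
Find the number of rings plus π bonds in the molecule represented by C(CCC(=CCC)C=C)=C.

Molecular formula from the SMILES: C10H16.
DoU = (2C + 2 + N − H − X)/2 = (2·10 + 2 + 0 − 16 − 0)/2 = 6/2 = 3.
(Structurally: 0 ring(s) + 3 π bond(s) = 3.)

3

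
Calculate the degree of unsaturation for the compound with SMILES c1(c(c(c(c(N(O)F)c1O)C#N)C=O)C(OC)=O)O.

Molecular formula from the SMILES: C10H7FN2O6.
DoU = (2C + 2 + N − H − X)/2 = (2·10 + 2 + 2 − 7 − 1)/2 = 16/2 = 8.
(Structurally: 1 ring(s) + 7 π bond(s) = 8.)

8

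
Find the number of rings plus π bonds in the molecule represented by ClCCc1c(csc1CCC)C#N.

Molecular formula from the SMILES: C10H12ClNS.
DoU = (2C + 2 + N − H − X)/2 = (2·10 + 2 + 1 − 12 − 1)/2 = 10/2 = 5.
(Structurally: 1 ring(s) + 4 π bond(s) = 5.)

5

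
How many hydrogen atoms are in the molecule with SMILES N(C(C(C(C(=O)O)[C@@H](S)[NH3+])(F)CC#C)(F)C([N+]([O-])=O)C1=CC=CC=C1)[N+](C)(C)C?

Hydrogens are implicit in SMILES; fill each atom to its normal valence:
  5 × C (aromatic): 1 H each → 5
  4 × C: 1 H each → 4
  4 × C: no H
  3 × C: 3 H each → 9
  2 × F: no H
  2 × N (charge +1): no H
  2 × O: no H
  1 × C: 2 H
  1 × C (aromatic): no H
  1 × N (charge +1): 3 H
  1 × N: 1 H
  1 × O: 1 H
  1 × O (charge -1): no H
  1 × S: 1 H
  Total hydrogens = 26.

26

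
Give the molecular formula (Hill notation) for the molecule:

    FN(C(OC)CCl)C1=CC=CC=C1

C9H11ClFNO

Heavy atoms from the SMILES: 9 C, 1 Cl, 1 F, 1 N, 1 O.
Implicit hydrogens by atom environment:
  5 × C (aromatic): 1 H each → 5
  1 × C: 3 H
  1 × C: 2 H
  1 × C: 1 H
  1 × C (aromatic): no H
  1 × Cl: no H
  1 × F: no H
  1 × N: no H
  1 × O: no H
  Total hydrogens = 11.
Molecular formula: C9H11ClFNO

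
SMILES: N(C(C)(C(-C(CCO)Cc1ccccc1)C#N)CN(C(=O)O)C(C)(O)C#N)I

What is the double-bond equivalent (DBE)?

Molecular formula from the SMILES: C19H25IN4O4.
DoU = (2C + 2 + N − H − X)/2 = (2·19 + 2 + 4 − 25 − 1)/2 = 18/2 = 9.
(Structurally: 1 ring(s) + 8 π bond(s) = 9.)

9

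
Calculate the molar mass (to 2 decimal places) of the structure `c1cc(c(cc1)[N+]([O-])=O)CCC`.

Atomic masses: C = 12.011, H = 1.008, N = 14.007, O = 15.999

Molecular formula: C9H11NO2.
M = 9×12.011 + 11×1.008 + 1×14.007 + 2×15.999 = 165.19 g/mol.

165.19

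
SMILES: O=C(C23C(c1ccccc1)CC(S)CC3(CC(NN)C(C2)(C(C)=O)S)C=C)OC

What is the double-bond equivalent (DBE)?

9

Molecular formula from the SMILES: C22H30N2O3S2.
DoU = (2C + 2 + N − H − X)/2 = (2·22 + 2 + 2 − 30 − 0)/2 = 18/2 = 9.
(Structurally: 3 ring(s) + 6 π bond(s) = 9.)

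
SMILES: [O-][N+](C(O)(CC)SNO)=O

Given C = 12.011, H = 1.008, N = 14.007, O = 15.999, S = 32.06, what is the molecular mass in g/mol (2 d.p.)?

Molecular formula: C3H8N2O4S.
M = 3×12.011 + 8×1.008 + 2×14.007 + 4×15.999 + 1×32.06 = 168.17 g/mol.

168.17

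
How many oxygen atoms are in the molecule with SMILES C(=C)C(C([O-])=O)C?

The symbol for oxygen appears 2 times in the SMILES.

2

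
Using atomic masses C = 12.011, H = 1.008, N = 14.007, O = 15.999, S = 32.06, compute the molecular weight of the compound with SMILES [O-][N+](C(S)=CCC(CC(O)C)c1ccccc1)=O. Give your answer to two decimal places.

Molecular formula: C13H17NO3S.
M = 13×12.011 + 17×1.008 + 1×14.007 + 3×15.999 + 1×32.06 = 267.34 g/mol.

267.34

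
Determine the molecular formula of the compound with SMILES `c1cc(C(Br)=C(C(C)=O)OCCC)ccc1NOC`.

Heavy atoms from the SMILES: 1 Br, 14 C, 1 N, 3 O.
Implicit hydrogens by atom environment:
  4 × C (aromatic): 1 H each → 4
  3 × C: 3 H each → 9
  3 × C: no H
  3 × O: no H
  2 × C: 2 H each → 4
  2 × C (aromatic): no H
  1 × Br: no H
  1 × N: 1 H
  Total hydrogens = 18.
Molecular formula: C14H18BrNO3

C14H18BrNO3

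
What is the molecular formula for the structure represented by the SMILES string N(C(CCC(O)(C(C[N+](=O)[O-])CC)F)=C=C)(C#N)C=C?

Heavy atoms from the SMILES: 13 C, 1 F, 3 N, 3 O.
Implicit hydrogens by atom environment:
  6 × C: 2 H each → 12
  4 × C: no H
  2 × C: 1 H each → 2
  2 × N: no H
  1 × C: 3 H
  1 × F: no H
  1 × N (charge +1): no H
  1 × O: 1 H
  1 × O: no H
  1 × O (charge -1): no H
  Total hydrogens = 18.
Molecular formula: C13H18FN3O3

C13H18FN3O3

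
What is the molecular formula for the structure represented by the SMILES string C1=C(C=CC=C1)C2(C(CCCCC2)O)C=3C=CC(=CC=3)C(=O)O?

Heavy atoms from the SMILES: 20 C, 3 O.
Implicit hydrogens by atom environment:
  9 × C (aromatic): 1 H each → 9
  5 × C: 2 H each → 10
  3 × C (aromatic): no H
  2 × C: no H
  2 × O: 1 H each → 2
  1 × C: 1 H
  1 × O: no H
  Total hydrogens = 22.
Molecular formula: C20H22O3

C20H22O3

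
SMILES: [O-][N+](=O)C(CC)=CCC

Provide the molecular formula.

C6H11NO2

Heavy atoms from the SMILES: 6 C, 1 N, 2 O.
Implicit hydrogens by atom environment:
  2 × C: 3 H each → 6
  2 × C: 2 H each → 4
  1 × C: 1 H
  1 × C: no H
  1 × N (charge +1): no H
  1 × O: no H
  1 × O (charge -1): no H
  Total hydrogens = 11.
Molecular formula: C6H11NO2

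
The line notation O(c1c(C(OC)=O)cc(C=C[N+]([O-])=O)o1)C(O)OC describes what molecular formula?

C10H11NO8

Heavy atoms from the SMILES: 10 C, 1 N, 8 O.
Implicit hydrogens by atom environment:
  5 × O: no H
  3 × C: 1 H each → 3
  3 × C (aromatic): no H
  2 × C: 3 H each → 6
  1 × C (aromatic): 1 H
  1 × C: no H
  1 × N (charge +1): no H
  1 × O: 1 H
  1 × O (aromatic): no H
  1 × O (charge -1): no H
  Total hydrogens = 11.
Molecular formula: C10H11NO8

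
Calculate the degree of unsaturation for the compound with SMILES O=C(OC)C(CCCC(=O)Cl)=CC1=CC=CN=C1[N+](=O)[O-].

8

Molecular formula from the SMILES: C13H13ClN2O5.
DoU = (2C + 2 + N − H − X)/2 = (2·13 + 2 + 2 − 13 − 1)/2 = 16/2 = 8.
(Structurally: 1 ring(s) + 7 π bond(s) = 8.)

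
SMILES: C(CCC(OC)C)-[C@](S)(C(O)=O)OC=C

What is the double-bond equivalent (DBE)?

Molecular formula from the SMILES: C10H18O4S.
DoU = (2C + 2 + N − H − X)/2 = (2·10 + 2 + 0 − 18 − 0)/2 = 4/2 = 2.
(Structurally: 0 ring(s) + 2 π bond(s) = 2.)

2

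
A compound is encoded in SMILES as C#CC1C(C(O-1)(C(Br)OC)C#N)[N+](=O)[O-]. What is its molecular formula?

C8H7BrN2O4

Heavy atoms from the SMILES: 1 Br, 8 C, 2 N, 4 O.
Implicit hydrogens by atom environment:
  4 × C: 1 H each → 4
  3 × C: no H
  3 × O: no H
  1 × Br: no H
  1 × C: 3 H
  1 × N: no H
  1 × N (charge +1): no H
  1 × O (charge -1): no H
  Total hydrogens = 7.
Molecular formula: C8H7BrN2O4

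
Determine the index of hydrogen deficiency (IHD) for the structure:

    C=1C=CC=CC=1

4

Molecular formula from the SMILES: C6H6.
DoU = (2C + 2 + N − H − X)/2 = (2·6 + 2 + 0 − 6 − 0)/2 = 8/2 = 4.
(Structurally: 1 ring(s) + 3 π bond(s) = 4.)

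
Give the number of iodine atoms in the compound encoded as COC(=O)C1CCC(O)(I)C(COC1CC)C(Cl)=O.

1

The symbol for iodine appears 1 time in the SMILES.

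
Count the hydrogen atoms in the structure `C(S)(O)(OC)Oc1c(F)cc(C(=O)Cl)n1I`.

6

Hydrogens are implicit in SMILES; fill each atom to its normal valence:
  3 × C (aromatic): no H
  3 × O: no H
  2 × C: no H
  1 × C: 3 H
  1 × C (aromatic): 1 H
  1 × Cl: no H
  1 × F: no H
  1 × I: no H
  1 × N (aromatic): no H
  1 × O: 1 H
  1 × S: 1 H
  Total hydrogens = 6.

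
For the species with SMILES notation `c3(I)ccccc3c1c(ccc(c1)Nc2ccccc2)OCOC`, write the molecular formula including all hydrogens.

C20H18INO2

Heavy atoms from the SMILES: 20 C, 1 I, 1 N, 2 O.
Implicit hydrogens by atom environment:
  12 × C (aromatic): 1 H each → 12
  6 × C (aromatic): no H
  2 × O: no H
  1 × C: 3 H
  1 × C: 2 H
  1 × I: no H
  1 × N: 1 H
  Total hydrogens = 18.
Molecular formula: C20H18INO2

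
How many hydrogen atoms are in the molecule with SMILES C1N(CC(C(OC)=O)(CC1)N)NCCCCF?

22

Hydrogens are implicit in SMILES; fill each atom to its normal valence:
  8 × C: 2 H each → 16
  2 × C: no H
  2 × O: no H
  1 × C: 3 H
  1 × F: no H
  1 × N: 2 H
  1 × N: 1 H
  1 × N: no H
  Total hydrogens = 22.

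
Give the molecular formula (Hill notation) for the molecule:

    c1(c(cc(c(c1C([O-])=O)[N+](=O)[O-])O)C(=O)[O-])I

[C8H2INO7]2-

Heavy atoms from the SMILES: 8 C, 1 I, 1 N, 7 O.
Implicit hydrogens by atom environment:
  5 × C (aromatic): no H
  3 × O: no H
  3 × O (charge -1): no H
  2 × C: no H
  1 × C (aromatic): 1 H
  1 × I: no H
  1 × N (charge +1): no H
  1 × O: 1 H
  Total hydrogens = 2.
Net charge -2.
Molecular formula: [C8H2INO7]2-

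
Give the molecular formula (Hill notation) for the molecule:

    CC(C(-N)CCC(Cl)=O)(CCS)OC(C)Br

C10H19BrClNO2S

Heavy atoms from the SMILES: 1 Br, 10 C, 1 Cl, 1 N, 2 O, 1 S.
Implicit hydrogens by atom environment:
  4 × C: 2 H each → 8
  2 × C: 3 H each → 6
  2 × C: 1 H each → 2
  2 × C: no H
  2 × O: no H
  1 × Br: no H
  1 × Cl: no H
  1 × N: 2 H
  1 × S: 1 H
  Total hydrogens = 19.
Molecular formula: C10H19BrClNO2S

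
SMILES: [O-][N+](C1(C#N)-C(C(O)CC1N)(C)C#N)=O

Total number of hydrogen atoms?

Hydrogens are implicit in SMILES; fill each atom to its normal valence:
  4 × C: no H
  2 × C: 1 H each → 2
  2 × N: no H
  1 × C: 3 H
  1 × C: 2 H
  1 × N: 2 H
  1 × N (charge +1): no H
  1 × O: 1 H
  1 × O: no H
  1 × O (charge -1): no H
  Total hydrogens = 10.

10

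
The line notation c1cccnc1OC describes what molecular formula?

Heavy atoms from the SMILES: 6 C, 1 N, 1 O.
Implicit hydrogens by atom environment:
  4 × C (aromatic): 1 H each → 4
  1 × C: 3 H
  1 × C (aromatic): no H
  1 × N (aromatic): no H
  1 × O: no H
  Total hydrogens = 7.
Molecular formula: C6H7NO

C6H7NO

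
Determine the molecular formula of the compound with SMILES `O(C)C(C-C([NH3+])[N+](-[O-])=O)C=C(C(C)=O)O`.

Heavy atoms from the SMILES: 8 C, 2 N, 5 O.
Implicit hydrogens by atom environment:
  3 × C: 1 H each → 3
  3 × O: no H
  2 × C: 3 H each → 6
  2 × C: no H
  1 × C: 2 H
  1 × N (charge +1): 3 H
  1 × N (charge +1): no H
  1 × O: 1 H
  1 × O (charge -1): no H
  Total hydrogens = 15.
Net charge +1.
Molecular formula: C8H15N2O5+

C8H15N2O5+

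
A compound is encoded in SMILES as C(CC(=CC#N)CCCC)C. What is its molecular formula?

C10H17N

Heavy atoms from the SMILES: 10 C, 1 N.
Implicit hydrogens by atom environment:
  5 × C: 2 H each → 10
  2 × C: 3 H each → 6
  2 × C: no H
  1 × C: 1 H
  1 × N: no H
  Total hydrogens = 17.
Molecular formula: C10H17N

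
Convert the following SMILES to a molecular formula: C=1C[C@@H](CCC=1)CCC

C9H16

Heavy atoms from the SMILES: 9 C.
Implicit hydrogens by atom environment:
  5 × C: 2 H each → 10
  3 × C: 1 H each → 3
  1 × C: 3 H
  Total hydrogens = 16.
Molecular formula: C9H16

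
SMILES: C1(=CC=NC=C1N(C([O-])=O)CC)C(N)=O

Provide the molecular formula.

C9H10N3O3-

Heavy atoms from the SMILES: 9 C, 3 N, 3 O.
Implicit hydrogens by atom environment:
  3 × C (aromatic): 1 H each → 3
  2 × C (aromatic): no H
  2 × C: no H
  2 × O: no H
  1 × C: 3 H
  1 × C: 2 H
  1 × N: 2 H
  1 × N (aromatic): no H
  1 × N: no H
  1 × O (charge -1): no H
  Total hydrogens = 10.
Net charge -1.
Molecular formula: C9H10N3O3-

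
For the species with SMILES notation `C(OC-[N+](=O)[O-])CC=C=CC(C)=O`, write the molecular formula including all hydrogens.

C8H11NO4

Heavy atoms from the SMILES: 8 C, 1 N, 4 O.
Implicit hydrogens by atom environment:
  3 × C: 2 H each → 6
  3 × O: no H
  2 × C: 1 H each → 2
  2 × C: no H
  1 × C: 3 H
  1 × N (charge +1): no H
  1 × O (charge -1): no H
  Total hydrogens = 11.
Molecular formula: C8H11NO4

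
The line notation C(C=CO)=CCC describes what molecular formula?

Heavy atoms from the SMILES: 6 C, 1 O.
Implicit hydrogens by atom environment:
  4 × C: 1 H each → 4
  1 × C: 3 H
  1 × C: 2 H
  1 × O: 1 H
  Total hydrogens = 10.
Molecular formula: C6H10O

C6H10O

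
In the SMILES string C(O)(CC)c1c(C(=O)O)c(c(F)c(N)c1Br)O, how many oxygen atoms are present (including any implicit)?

The symbol for oxygen appears 4 times in the SMILES.

4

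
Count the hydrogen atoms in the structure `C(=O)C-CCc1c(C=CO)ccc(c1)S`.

14

Hydrogens are implicit in SMILES; fill each atom to its normal valence:
  3 × C: 2 H each → 6
  3 × C (aromatic): 1 H each → 3
  3 × C: 1 H each → 3
  3 × C (aromatic): no H
  1 × O: 1 H
  1 × O: no H
  1 × S: 1 H
  Total hydrogens = 14.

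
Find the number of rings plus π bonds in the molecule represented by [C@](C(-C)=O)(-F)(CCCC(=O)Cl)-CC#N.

4

Molecular formula from the SMILES: C9H11ClFNO2.
DoU = (2C + 2 + N − H − X)/2 = (2·9 + 2 + 1 − 11 − 2)/2 = 8/2 = 4.
(Structurally: 0 ring(s) + 4 π bond(s) = 4.)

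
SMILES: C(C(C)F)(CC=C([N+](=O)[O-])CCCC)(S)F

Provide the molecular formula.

Heavy atoms from the SMILES: 10 C, 2 F, 1 N, 2 O, 1 S.
Implicit hydrogens by atom environment:
  4 × C: 2 H each → 8
  2 × C: 3 H each → 6
  2 × C: 1 H each → 2
  2 × C: no H
  2 × F: no H
  1 × N (charge +1): no H
  1 × O: no H
  1 × O (charge -1): no H
  1 × S: 1 H
  Total hydrogens = 17.
Molecular formula: C10H17F2NO2S

C10H17F2NO2S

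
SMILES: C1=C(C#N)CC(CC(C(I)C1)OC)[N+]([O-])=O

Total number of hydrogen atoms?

Hydrogens are implicit in SMILES; fill each atom to its normal valence:
  4 × C: 1 H each → 4
  3 × C: 2 H each → 6
  2 × C: no H
  2 × O: no H
  1 × C: 3 H
  1 × I: no H
  1 × N: no H
  1 × N (charge +1): no H
  1 × O (charge -1): no H
  Total hydrogens = 13.

13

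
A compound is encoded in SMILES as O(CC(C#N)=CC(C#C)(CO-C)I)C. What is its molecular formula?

C10H12INO2

Heavy atoms from the SMILES: 10 C, 1 I, 1 N, 2 O.
Implicit hydrogens by atom environment:
  4 × C: no H
  2 × C: 3 H each → 6
  2 × C: 2 H each → 4
  2 × C: 1 H each → 2
  2 × O: no H
  1 × I: no H
  1 × N: no H
  Total hydrogens = 12.
Molecular formula: C10H12INO2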